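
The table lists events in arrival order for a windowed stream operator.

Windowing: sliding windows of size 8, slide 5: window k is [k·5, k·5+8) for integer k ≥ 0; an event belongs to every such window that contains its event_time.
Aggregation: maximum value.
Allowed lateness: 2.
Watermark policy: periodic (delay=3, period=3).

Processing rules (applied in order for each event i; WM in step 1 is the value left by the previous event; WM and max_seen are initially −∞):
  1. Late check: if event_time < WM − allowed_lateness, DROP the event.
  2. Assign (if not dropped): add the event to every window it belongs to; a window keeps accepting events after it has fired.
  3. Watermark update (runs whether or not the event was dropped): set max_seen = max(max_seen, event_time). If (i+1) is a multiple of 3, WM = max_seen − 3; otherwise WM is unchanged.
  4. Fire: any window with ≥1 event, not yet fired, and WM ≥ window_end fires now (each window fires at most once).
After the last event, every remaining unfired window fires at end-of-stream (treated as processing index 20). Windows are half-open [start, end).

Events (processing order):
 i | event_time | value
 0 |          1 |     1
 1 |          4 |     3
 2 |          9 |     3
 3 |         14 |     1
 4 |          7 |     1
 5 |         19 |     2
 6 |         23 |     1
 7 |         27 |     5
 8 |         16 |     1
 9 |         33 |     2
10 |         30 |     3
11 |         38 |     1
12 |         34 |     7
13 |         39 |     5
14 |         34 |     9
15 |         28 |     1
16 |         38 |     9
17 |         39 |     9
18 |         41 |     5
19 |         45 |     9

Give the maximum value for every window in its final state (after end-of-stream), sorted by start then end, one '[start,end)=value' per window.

[0,8)=3 [5,13)=3 [10,18)=1 [15,23)=2 [20,28)=5 [25,33)=5 [30,38)=9 [35,43)=9 [40,48)=9 [45,53)=9

i=0 t=1 v=1: → [0,8); WM=−∞
i=1 t=4 v=3: → [0,8); WM=−∞
i=2 t=9 v=3: → [5,13); WM=6
i=3 t=14 v=1: → [10,18); WM=6
i=4 t=7 v=1: → [5,13),[0,8); WM=6
i=5 t=19 v=2: → [15,23); WM=16; [0,8) fires=3 [5,13) fires=3
i=6 t=23 v=1: → [20,28); WM=16
i=7 t=27 v=5: → [25,33),[20,28); WM=16
i=8 t=16 v=1: → [15,23),[10,18); WM=24; [10,18) fires=1 [15,23) fires=2
i=9 t=33 v=2: → [30,38); WM=24
i=10 t=30 v=3: → [30,38),[25,33); WM=24
i=11 t=38 v=1: → [35,43); WM=35; [20,28) fires=5 [25,33) fires=5
i=12 t=34 v=7: → [30,38); WM=35
i=13 t=39 v=5: → [35,43); WM=35
i=14 t=34 v=9: → [30,38); WM=36
i=15 t=28 v=1: DROP (t<36-2); WM=36
i=16 t=38 v=9: → [35,43); WM=36
i=17 t=39 v=9: → [35,43); WM=36
i=18 t=41 v=5: → [40,48),[35,43); WM=36
i=19 t=45 v=9: → [45,53),[40,48); WM=36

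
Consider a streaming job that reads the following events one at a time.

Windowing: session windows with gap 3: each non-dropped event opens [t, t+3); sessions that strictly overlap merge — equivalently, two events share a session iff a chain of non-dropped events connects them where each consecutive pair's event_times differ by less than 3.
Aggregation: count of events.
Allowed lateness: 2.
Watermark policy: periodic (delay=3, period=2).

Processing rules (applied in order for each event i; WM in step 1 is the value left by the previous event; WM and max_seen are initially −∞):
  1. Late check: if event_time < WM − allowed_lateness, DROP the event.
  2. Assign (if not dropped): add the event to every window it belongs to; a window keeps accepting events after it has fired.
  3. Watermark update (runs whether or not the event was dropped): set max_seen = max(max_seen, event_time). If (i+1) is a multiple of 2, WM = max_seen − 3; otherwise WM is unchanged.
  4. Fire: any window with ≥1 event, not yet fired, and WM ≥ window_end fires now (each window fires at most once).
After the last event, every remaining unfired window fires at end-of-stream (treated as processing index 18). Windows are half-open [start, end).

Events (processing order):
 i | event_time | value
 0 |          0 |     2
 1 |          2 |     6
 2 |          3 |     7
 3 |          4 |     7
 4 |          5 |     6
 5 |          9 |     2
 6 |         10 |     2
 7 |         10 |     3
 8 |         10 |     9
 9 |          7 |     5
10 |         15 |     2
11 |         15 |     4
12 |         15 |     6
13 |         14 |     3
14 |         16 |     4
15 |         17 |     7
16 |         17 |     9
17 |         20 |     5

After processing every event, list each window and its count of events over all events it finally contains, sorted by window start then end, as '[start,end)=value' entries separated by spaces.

[0,13)=10 [14,20)=7 [20,23)=1

i=0 t=0 v=2: → [0,3); WM=−∞
i=1 t=2 v=6: → [0,5); WM=-1
i=2 t=3 v=7: → [0,6); WM=-1
i=3 t=4 v=7: → [0,7); WM=1
i=4 t=5 v=6: → [0,8); WM=1
i=5 t=9 v=2: → [9,12); WM=6
i=6 t=10 v=2: → [9,13); WM=6
i=7 t=10 v=3: → [9,13); WM=7
i=8 t=10 v=9: → [9,13); WM=7
i=9 t=7 v=5: → [0,13); WM=7
i=10 t=15 v=2: → [15,18); WM=7
i=11 t=15 v=4: → [15,18); WM=12
i=12 t=15 v=6: → [15,18); WM=12
i=13 t=14 v=3: → [14,18); WM=12
i=14 t=16 v=4: → [14,19); WM=12
i=15 t=17 v=7: → [14,20); WM=14
i=16 t=17 v=9: → [14,20); WM=14
i=17 t=20 v=5: → [20,23); WM=17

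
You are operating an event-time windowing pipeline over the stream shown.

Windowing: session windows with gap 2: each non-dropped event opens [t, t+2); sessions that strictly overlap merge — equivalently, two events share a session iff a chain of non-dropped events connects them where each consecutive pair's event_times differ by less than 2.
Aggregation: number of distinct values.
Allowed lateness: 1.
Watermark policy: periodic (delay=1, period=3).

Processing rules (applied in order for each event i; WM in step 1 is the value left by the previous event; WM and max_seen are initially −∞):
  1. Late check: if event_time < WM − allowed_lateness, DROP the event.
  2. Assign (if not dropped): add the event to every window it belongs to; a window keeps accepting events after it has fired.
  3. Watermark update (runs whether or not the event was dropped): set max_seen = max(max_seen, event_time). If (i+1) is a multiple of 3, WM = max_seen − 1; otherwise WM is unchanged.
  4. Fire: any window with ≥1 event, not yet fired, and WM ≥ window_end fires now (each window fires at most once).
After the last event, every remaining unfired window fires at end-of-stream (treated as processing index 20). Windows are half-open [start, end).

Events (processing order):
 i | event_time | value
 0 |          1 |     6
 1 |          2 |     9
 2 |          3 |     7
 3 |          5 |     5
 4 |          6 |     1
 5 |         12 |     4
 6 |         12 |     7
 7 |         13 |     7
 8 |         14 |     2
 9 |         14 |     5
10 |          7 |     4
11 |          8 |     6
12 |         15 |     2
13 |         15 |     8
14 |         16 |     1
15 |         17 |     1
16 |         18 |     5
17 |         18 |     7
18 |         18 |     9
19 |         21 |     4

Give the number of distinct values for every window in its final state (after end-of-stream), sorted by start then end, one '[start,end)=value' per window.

[1,5)=3 [5,8)=2 [12,20)=7 [21,23)=1

i=0 t=1 v=6: → [1,3); WM=−∞
i=1 t=2 v=9: → [1,4); WM=−∞
i=2 t=3 v=7: → [1,5); WM=2
i=3 t=5 v=5: → [5,7); WM=2
i=4 t=6 v=1: → [5,8); WM=2
i=5 t=12 v=4: → [12,14); WM=11
i=6 t=12 v=7: → [12,14); WM=11
i=7 t=13 v=7: → [12,15); WM=11
i=8 t=14 v=2: → [12,16); WM=13
i=9 t=14 v=5: → [12,16); WM=13
i=10 t=7 v=4: DROP (t<13-1); WM=13
i=11 t=8 v=6: DROP (t<13-1); WM=13
i=12 t=15 v=2: → [12,17); WM=13
i=13 t=15 v=8: → [12,17); WM=13
i=14 t=16 v=1: → [12,18); WM=15
i=15 t=17 v=1: → [12,19); WM=15
i=16 t=18 v=5: → [12,20); WM=15
i=17 t=18 v=7: → [12,20); WM=17
i=18 t=18 v=9: → [12,20); WM=17
i=19 t=21 v=4: → [21,23); WM=17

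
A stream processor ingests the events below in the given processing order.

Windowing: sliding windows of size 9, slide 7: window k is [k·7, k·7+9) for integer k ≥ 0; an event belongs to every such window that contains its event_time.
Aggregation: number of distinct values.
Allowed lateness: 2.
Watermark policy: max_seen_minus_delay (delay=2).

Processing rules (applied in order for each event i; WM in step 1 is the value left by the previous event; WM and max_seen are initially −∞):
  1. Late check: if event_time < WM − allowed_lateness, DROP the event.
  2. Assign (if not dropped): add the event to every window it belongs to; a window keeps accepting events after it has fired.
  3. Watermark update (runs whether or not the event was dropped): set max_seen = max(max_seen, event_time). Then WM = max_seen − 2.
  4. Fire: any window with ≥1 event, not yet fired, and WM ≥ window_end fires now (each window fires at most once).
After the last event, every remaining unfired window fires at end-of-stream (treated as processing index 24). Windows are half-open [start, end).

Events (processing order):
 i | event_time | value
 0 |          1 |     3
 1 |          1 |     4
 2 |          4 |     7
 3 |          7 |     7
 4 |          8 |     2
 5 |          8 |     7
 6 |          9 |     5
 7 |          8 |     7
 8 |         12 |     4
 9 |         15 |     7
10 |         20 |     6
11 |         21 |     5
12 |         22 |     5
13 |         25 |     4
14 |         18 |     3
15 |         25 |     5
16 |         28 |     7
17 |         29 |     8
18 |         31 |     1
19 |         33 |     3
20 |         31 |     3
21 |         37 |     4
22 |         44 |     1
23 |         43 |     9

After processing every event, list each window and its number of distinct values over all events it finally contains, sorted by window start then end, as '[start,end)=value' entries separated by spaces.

i=0 t=1 v=3: → [0,9); WM=-1
i=1 t=1 v=4: → [0,9); WM=-1
i=2 t=4 v=7: → [0,9); WM=2
i=3 t=7 v=7: → [7,16),[0,9); WM=5
i=4 t=8 v=2: → [7,16),[0,9); WM=6
i=5 t=8 v=7: → [7,16),[0,9); WM=6
i=6 t=9 v=5: → [7,16); WM=7
i=7 t=8 v=7: → [7,16),[0,9); WM=7
i=8 t=12 v=4: → [7,16); WM=10; [0,9) fires=4
i=9 t=15 v=7: → [14,23),[7,16); WM=13
i=10 t=20 v=6: → [14,23); WM=18; [7,16) fires=4
i=11 t=21 v=5: → [21,30),[14,23); WM=19
i=12 t=22 v=5: → [21,30),[14,23); WM=20
i=13 t=25 v=4: → [21,30); WM=23; [14,23) fires=3
i=14 t=18 v=3: DROP (t<23-2); WM=23
i=15 t=25 v=5: → [21,30); WM=23
i=16 t=28 v=7: → [28,37),[21,30); WM=26
i=17 t=29 v=8: → [28,37),[21,30); WM=27
i=18 t=31 v=1: → [28,37); WM=29
i=19 t=33 v=3: → [28,37); WM=31; [21,30) fires=4
i=20 t=31 v=3: → [28,37); WM=31
i=21 t=37 v=4: → [35,44); WM=35
i=22 t=44 v=1: → [42,51); WM=42; [28,37) fires=4
i=23 t=43 v=9: → [42,51),[35,44); WM=42

[0,9)=4 [7,16)=4 [14,23)=3 [21,30)=4 [28,37)=4 [35,44)=2 [42,51)=2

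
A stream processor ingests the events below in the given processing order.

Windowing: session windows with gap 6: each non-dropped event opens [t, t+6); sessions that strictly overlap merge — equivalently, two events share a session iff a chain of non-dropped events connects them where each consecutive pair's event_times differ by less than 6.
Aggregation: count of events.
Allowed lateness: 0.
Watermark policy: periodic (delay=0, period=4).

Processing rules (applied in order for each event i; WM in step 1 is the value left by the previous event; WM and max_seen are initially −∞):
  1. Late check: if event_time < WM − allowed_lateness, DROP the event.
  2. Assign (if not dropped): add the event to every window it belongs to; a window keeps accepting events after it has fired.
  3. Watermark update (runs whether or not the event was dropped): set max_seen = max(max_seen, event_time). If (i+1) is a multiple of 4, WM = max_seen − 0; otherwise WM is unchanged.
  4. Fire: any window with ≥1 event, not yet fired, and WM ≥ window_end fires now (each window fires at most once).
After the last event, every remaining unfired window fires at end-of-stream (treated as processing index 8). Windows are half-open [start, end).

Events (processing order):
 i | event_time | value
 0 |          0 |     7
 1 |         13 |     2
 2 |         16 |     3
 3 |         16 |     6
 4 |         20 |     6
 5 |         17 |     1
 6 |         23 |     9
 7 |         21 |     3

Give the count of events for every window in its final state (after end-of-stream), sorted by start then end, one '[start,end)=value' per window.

[0,6)=1 [13,29)=7

i=0 t=0 v=7: → [0,6); WM=−∞
i=1 t=13 v=2: → [13,19); WM=−∞
i=2 t=16 v=3: → [13,22); WM=−∞
i=3 t=16 v=6: → [13,22); WM=16
i=4 t=20 v=6: → [13,26); WM=16
i=5 t=17 v=1: → [13,26); WM=16
i=6 t=23 v=9: → [13,29); WM=16
i=7 t=21 v=3: → [13,29); WM=23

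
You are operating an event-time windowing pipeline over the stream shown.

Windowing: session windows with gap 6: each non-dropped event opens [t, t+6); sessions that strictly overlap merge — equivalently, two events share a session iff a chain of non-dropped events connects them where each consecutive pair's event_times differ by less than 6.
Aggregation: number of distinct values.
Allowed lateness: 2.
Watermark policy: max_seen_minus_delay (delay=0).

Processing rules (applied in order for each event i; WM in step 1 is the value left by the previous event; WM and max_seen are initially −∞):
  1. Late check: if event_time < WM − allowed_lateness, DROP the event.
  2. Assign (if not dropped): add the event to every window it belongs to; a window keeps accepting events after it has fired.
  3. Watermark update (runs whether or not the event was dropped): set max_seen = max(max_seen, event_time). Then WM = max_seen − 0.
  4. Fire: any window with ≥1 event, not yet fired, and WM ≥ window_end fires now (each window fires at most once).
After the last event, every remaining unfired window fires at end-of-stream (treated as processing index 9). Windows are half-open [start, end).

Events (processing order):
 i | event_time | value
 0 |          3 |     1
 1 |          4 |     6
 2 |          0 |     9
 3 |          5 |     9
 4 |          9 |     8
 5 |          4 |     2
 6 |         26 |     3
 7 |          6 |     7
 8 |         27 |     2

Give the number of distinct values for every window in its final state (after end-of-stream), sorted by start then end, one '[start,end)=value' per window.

i=0 t=3 v=1: → [3,9); WM=3
i=1 t=4 v=6: → [3,10); WM=4
i=2 t=0 v=9: DROP (t<4-2); WM=4
i=3 t=5 v=9: → [3,11); WM=5
i=4 t=9 v=8: → [3,15); WM=9
i=5 t=4 v=2: DROP (t<9-2); WM=9
i=6 t=26 v=3: → [26,32); WM=26
i=7 t=6 v=7: DROP (t<26-2); WM=26
i=8 t=27 v=2: → [26,33); WM=27

[3,15)=4 [26,33)=2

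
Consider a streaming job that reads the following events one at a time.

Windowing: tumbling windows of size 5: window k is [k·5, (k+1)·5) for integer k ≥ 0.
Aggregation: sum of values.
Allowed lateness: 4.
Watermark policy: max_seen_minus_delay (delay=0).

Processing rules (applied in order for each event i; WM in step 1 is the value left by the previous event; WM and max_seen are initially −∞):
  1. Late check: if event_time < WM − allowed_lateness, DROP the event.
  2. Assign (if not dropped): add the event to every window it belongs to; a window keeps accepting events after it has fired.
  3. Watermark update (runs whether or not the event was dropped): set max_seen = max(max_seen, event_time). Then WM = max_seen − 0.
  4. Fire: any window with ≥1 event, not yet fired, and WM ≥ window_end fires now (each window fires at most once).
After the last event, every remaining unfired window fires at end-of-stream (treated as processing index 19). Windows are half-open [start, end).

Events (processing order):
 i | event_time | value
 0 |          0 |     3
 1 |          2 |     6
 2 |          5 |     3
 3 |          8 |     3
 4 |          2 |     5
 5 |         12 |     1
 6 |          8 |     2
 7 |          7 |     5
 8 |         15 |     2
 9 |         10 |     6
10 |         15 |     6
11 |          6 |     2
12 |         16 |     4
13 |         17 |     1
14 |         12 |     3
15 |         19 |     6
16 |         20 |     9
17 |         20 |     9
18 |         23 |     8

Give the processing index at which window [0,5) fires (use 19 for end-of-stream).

2

i=0 t=0 v=3: → [0,5); WM=0
i=1 t=2 v=6: → [0,5); WM=2
i=2 t=5 v=3: → [5,10); WM=5; [0,5) fires=9
i=3 t=8 v=3: → [5,10); WM=8
i=4 t=2 v=5: DROP (t<8-4); WM=8
i=5 t=12 v=1: → [10,15); WM=12; [5,10) fires=6
i=6 t=8 v=2: → [5,10); WM=12
i=7 t=7 v=5: DROP (t<12-4); WM=12
i=8 t=15 v=2: → [15,20); WM=15; [10,15) fires=1
i=9 t=10 v=6: DROP (t<15-4); WM=15
i=10 t=15 v=6: → [15,20); WM=15
i=11 t=6 v=2: DROP (t<15-4); WM=15
i=12 t=16 v=4: → [15,20); WM=16
i=13 t=17 v=1: → [15,20); WM=17
i=14 t=12 v=3: DROP (t<17-4); WM=17
i=15 t=19 v=6: → [15,20); WM=19
i=16 t=20 v=9: → [20,25); WM=20; [15,20) fires=19
i=17 t=20 v=9: → [20,25); WM=20
i=18 t=23 v=8: → [20,25); WM=23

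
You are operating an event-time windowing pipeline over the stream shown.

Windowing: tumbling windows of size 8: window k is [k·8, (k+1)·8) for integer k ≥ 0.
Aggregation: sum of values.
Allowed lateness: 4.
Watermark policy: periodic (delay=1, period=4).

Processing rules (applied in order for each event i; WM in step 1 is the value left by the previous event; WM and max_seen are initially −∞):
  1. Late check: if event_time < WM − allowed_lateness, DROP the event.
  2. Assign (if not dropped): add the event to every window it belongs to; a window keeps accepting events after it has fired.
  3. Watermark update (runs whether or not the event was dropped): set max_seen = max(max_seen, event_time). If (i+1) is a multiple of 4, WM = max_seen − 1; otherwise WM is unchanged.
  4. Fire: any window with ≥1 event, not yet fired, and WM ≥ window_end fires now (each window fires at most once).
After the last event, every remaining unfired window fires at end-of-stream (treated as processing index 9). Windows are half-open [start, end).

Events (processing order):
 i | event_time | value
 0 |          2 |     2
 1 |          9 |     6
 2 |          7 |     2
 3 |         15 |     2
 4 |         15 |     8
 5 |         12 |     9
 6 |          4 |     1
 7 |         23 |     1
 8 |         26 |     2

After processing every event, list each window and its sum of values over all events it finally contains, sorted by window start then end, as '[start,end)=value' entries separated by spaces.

[0,8)=4 [8,16)=25 [16,24)=1 [24,32)=2

i=0 t=2 v=2: → [0,8); WM=−∞
i=1 t=9 v=6: → [8,16); WM=−∞
i=2 t=7 v=2: → [0,8); WM=−∞
i=3 t=15 v=2: → [8,16); WM=14; [0,8) fires=4
i=4 t=15 v=8: → [8,16); WM=14
i=5 t=12 v=9: → [8,16); WM=14
i=6 t=4 v=1: DROP (t<14-4); WM=14
i=7 t=23 v=1: → [16,24); WM=22; [8,16) fires=25
i=8 t=26 v=2: → [24,32); WM=22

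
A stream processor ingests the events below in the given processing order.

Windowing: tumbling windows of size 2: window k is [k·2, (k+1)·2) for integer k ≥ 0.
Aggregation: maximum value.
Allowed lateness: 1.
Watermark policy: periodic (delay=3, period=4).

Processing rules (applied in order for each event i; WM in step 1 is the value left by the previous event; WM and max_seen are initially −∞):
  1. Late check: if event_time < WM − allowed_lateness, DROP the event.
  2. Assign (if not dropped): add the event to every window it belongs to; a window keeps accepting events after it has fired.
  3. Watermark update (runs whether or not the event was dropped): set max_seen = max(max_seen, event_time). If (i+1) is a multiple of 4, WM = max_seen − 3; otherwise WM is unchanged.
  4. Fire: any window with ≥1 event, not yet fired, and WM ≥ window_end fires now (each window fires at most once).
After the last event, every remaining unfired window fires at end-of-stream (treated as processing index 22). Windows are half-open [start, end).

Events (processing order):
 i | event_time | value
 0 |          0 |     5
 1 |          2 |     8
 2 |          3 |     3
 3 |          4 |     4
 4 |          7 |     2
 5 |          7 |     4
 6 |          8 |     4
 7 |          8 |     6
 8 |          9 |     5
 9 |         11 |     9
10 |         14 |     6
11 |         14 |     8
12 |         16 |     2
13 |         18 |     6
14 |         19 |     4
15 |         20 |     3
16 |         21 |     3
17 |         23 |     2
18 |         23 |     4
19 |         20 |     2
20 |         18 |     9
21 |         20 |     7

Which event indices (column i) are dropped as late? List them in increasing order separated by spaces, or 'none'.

i=0 t=0 v=5: → [0,2); WM=−∞
i=1 t=2 v=8: → [2,4); WM=−∞
i=2 t=3 v=3: → [2,4); WM=−∞
i=3 t=4 v=4: → [4,6); WM=1
i=4 t=7 v=2: → [6,8); WM=1
i=5 t=7 v=4: → [6,8); WM=1
i=6 t=8 v=4: → [8,10); WM=1
i=7 t=8 v=6: → [8,10); WM=5; [0,2) fires=5 [2,4) fires=8
i=8 t=9 v=5: → [8,10); WM=5
i=9 t=11 v=9: → [10,12); WM=5
i=10 t=14 v=6: → [14,16); WM=5
i=11 t=14 v=8: → [14,16); WM=11; [4,6) fires=4 [6,8) fires=4 [8,10) fires=6
i=12 t=16 v=2: → [16,18); WM=11
i=13 t=18 v=6: → [18,20); WM=11
i=14 t=19 v=4: → [18,20); WM=11
i=15 t=20 v=3: → [20,22); WM=17; [10,12) fires=9 [14,16) fires=8
i=16 t=21 v=3: → [20,22); WM=17
i=17 t=23 v=2: → [22,24); WM=17
i=18 t=23 v=4: → [22,24); WM=17
i=19 t=20 v=2: → [20,22); WM=20; [16,18) fires=2 [18,20) fires=6
i=20 t=18 v=9: DROP (t<20-1); WM=20
i=21 t=20 v=7: → [20,22); WM=20

20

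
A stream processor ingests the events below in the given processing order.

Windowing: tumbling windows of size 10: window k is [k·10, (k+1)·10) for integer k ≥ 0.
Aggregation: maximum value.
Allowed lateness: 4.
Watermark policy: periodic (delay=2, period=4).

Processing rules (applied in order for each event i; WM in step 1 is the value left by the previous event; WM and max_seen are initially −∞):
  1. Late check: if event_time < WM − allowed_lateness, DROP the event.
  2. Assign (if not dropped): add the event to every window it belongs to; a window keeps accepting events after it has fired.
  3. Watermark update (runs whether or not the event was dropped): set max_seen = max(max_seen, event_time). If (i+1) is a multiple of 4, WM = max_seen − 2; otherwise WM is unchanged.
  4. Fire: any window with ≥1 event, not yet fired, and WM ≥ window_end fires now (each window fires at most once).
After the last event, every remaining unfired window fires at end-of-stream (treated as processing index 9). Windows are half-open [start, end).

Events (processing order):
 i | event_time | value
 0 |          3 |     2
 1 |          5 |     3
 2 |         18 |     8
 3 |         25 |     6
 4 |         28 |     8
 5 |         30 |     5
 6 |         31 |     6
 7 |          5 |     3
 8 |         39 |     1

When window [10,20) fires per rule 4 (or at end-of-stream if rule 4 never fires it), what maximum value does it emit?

8

i=0 t=3 v=2: → [0,10); WM=−∞
i=1 t=5 v=3: → [0,10); WM=−∞
i=2 t=18 v=8: → [10,20); WM=−∞
i=3 t=25 v=6: → [20,30); WM=23; [0,10) fires=3 [10,20) fires=8
i=4 t=28 v=8: → [20,30); WM=23
i=5 t=30 v=5: → [30,40); WM=23
i=6 t=31 v=6: → [30,40); WM=23
i=7 t=5 v=3: DROP (t<23-4); WM=29
i=8 t=39 v=1: → [30,40); WM=29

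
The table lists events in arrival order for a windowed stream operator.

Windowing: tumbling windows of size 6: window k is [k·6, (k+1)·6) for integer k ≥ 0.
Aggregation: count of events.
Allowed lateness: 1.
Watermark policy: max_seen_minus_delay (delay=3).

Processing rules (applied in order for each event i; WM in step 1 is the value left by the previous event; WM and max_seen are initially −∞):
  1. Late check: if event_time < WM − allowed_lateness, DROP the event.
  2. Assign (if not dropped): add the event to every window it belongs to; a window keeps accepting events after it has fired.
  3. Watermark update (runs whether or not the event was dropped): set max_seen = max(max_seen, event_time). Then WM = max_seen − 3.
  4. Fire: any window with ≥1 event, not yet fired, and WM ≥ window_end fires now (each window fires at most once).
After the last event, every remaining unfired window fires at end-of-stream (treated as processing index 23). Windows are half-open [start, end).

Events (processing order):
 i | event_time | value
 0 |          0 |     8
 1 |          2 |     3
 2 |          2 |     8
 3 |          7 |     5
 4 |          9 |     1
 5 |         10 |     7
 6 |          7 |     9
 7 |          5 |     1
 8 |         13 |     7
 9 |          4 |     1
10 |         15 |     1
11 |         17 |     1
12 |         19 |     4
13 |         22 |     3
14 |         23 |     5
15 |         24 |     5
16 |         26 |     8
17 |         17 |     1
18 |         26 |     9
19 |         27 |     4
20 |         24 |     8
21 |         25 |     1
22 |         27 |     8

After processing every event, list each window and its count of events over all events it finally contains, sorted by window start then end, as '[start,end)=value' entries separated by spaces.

[0,6)=3 [6,12)=4 [12,18)=3 [18,24)=3 [24,30)=7

i=0 t=0 v=8: → [0,6); WM=-3
i=1 t=2 v=3: → [0,6); WM=-1
i=2 t=2 v=8: → [0,6); WM=-1
i=3 t=7 v=5: → [6,12); WM=4
i=4 t=9 v=1: → [6,12); WM=6; [0,6) fires=3
i=5 t=10 v=7: → [6,12); WM=7
i=6 t=7 v=9: → [6,12); WM=7
i=7 t=5 v=1: DROP (t<7-1); WM=7
i=8 t=13 v=7: → [12,18); WM=10
i=9 t=4 v=1: DROP (t<10-1); WM=10
i=10 t=15 v=1: → [12,18); WM=12; [6,12) fires=4
i=11 t=17 v=1: → [12,18); WM=14
i=12 t=19 v=4: → [18,24); WM=16
i=13 t=22 v=3: → [18,24); WM=19; [12,18) fires=3
i=14 t=23 v=5: → [18,24); WM=20
i=15 t=24 v=5: → [24,30); WM=21
i=16 t=26 v=8: → [24,30); WM=23
i=17 t=17 v=1: DROP (t<23-1); WM=23
i=18 t=26 v=9: → [24,30); WM=23
i=19 t=27 v=4: → [24,30); WM=24; [18,24) fires=3
i=20 t=24 v=8: → [24,30); WM=24
i=21 t=25 v=1: → [24,30); WM=24
i=22 t=27 v=8: → [24,30); WM=24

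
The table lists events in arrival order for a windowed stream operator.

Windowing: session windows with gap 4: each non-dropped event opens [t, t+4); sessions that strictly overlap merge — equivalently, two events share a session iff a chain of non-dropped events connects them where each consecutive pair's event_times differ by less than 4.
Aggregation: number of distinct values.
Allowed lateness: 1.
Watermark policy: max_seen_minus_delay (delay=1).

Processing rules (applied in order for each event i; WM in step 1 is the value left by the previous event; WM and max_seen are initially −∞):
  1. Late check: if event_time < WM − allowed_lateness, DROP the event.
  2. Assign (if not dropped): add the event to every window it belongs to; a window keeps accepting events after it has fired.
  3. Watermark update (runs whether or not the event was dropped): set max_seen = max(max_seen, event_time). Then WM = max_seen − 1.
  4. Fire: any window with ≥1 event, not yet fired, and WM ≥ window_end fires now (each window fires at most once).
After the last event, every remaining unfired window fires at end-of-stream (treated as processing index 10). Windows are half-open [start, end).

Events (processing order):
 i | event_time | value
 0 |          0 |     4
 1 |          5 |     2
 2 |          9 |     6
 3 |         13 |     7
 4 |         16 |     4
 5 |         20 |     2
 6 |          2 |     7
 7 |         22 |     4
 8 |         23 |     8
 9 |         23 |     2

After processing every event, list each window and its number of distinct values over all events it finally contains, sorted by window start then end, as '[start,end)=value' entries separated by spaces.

[0,4)=1 [5,9)=1 [9,13)=1 [13,20)=2 [20,27)=3

i=0 t=0 v=4: → [0,4); WM=-1
i=1 t=5 v=2: → [5,9); WM=4
i=2 t=9 v=6: → [9,13); WM=8
i=3 t=13 v=7: → [13,17); WM=12
i=4 t=16 v=4: → [13,20); WM=15
i=5 t=20 v=2: → [20,24); WM=19
i=6 t=2 v=7: DROP (t<19-1); WM=19
i=7 t=22 v=4: → [20,26); WM=21
i=8 t=23 v=8: → [20,27); WM=22
i=9 t=23 v=2: → [20,27); WM=22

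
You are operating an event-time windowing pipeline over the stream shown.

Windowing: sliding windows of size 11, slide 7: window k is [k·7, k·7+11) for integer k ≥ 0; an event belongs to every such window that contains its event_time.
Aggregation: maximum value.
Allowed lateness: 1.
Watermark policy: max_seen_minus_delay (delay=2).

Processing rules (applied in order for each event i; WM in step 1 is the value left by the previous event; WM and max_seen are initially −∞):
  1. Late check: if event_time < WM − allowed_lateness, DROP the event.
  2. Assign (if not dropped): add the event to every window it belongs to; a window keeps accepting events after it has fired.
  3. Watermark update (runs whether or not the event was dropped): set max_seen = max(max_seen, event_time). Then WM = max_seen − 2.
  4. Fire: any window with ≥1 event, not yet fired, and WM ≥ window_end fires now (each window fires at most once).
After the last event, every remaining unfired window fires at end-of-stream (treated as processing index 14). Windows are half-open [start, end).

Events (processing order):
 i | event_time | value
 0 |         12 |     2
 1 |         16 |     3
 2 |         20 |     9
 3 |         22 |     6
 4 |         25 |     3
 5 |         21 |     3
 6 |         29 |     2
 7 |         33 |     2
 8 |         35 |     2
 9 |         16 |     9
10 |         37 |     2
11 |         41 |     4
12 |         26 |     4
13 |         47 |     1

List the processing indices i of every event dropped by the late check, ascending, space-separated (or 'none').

i=0 t=12 v=2: → [7,18); WM=10
i=1 t=16 v=3: → [14,25),[7,18); WM=14
i=2 t=20 v=9: → [14,25); WM=18; [7,18) fires=3
i=3 t=22 v=6: → [21,32),[14,25); WM=20
i=4 t=25 v=3: → [21,32); WM=23
i=5 t=21 v=3: DROP (t<23-1); WM=23
i=6 t=29 v=2: → [28,39),[21,32); WM=27; [14,25) fires=9
i=7 t=33 v=2: → [28,39); WM=31
i=8 t=35 v=2: → [35,46),[28,39); WM=33; [21,32) fires=6
i=9 t=16 v=9: DROP (t<33-1); WM=33
i=10 t=37 v=2: → [35,46),[28,39); WM=35
i=11 t=41 v=4: → [35,46); WM=39; [28,39) fires=2
i=12 t=26 v=4: DROP (t<39-1); WM=39
i=13 t=47 v=1: → [42,53); WM=45

5 9 12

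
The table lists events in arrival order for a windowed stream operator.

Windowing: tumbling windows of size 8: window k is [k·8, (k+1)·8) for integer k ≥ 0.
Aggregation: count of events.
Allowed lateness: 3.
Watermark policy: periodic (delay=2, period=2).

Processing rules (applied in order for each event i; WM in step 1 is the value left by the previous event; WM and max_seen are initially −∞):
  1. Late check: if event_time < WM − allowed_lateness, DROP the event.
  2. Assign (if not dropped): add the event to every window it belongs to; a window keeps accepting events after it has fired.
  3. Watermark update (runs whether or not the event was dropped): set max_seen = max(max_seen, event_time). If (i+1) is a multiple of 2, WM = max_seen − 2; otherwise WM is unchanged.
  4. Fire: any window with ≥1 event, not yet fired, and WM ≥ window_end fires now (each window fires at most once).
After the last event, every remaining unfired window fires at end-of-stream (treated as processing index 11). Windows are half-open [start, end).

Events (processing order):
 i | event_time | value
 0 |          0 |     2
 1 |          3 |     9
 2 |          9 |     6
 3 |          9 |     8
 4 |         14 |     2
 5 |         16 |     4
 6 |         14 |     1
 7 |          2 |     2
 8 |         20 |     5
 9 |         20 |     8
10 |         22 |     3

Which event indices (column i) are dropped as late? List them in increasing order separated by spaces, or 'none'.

i=0 t=0 v=2: → [0,8); WM=−∞
i=1 t=3 v=9: → [0,8); WM=1
i=2 t=9 v=6: → [8,16); WM=1
i=3 t=9 v=8: → [8,16); WM=7
i=4 t=14 v=2: → [8,16); WM=7
i=5 t=16 v=4: → [16,24); WM=14; [0,8) fires=2
i=6 t=14 v=1: → [8,16); WM=14
i=7 t=2 v=2: DROP (t<14-3); WM=14
i=8 t=20 v=5: → [16,24); WM=14
i=9 t=20 v=8: → [16,24); WM=18; [8,16) fires=4
i=10 t=22 v=3: → [16,24); WM=18

7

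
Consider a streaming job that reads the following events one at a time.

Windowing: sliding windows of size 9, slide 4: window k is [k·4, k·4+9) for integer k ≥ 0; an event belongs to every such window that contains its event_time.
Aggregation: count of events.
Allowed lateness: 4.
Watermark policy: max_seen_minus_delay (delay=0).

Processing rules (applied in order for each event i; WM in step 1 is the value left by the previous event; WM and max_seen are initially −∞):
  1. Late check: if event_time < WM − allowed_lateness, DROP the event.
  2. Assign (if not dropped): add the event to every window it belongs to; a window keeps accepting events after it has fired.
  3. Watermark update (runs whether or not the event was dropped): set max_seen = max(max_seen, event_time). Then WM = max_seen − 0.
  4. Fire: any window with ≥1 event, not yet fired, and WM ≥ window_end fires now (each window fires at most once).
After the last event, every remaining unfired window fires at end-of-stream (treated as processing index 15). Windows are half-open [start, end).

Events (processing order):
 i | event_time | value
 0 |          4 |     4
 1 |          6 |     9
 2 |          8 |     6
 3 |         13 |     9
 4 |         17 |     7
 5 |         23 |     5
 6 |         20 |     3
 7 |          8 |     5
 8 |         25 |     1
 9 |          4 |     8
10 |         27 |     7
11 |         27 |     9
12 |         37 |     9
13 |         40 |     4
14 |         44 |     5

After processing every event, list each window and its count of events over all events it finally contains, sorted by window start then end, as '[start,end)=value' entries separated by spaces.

i=0 t=4 v=4: → [4,13),[0,9); WM=4
i=1 t=6 v=9: → [4,13),[0,9); WM=6
i=2 t=8 v=6: → [8,17),[4,13),[0,9); WM=8
i=3 t=13 v=9: → [12,21),[8,17); WM=13; [0,9) fires=3 [4,13) fires=3
i=4 t=17 v=7: → [16,25),[12,21); WM=17; [8,17) fires=2
i=5 t=23 v=5: → [20,29),[16,25); WM=23; [12,21) fires=2
i=6 t=20 v=3: → [20,29),[16,25),[12,21); WM=23
i=7 t=8 v=5: DROP (t<23-4); WM=23
i=8 t=25 v=1: → [24,33),[20,29); WM=25; [16,25) fires=3
i=9 t=4 v=8: DROP (t<25-4); WM=25
i=10 t=27 v=7: → [24,33),[20,29); WM=27
i=11 t=27 v=9: → [24,33),[20,29); WM=27
i=12 t=37 v=9: → [36,45),[32,41); WM=37; [20,29) fires=5 [24,33) fires=3
i=13 t=40 v=4: → [40,49),[36,45),[32,41); WM=40
i=14 t=44 v=5: → [44,53),[40,49),[36,45); WM=44; [32,41) fires=2

[0,9)=3 [4,13)=3 [8,17)=2 [12,21)=3 [16,25)=3 [20,29)=5 [24,33)=3 [32,41)=2 [36,45)=3 [40,49)=2 [44,53)=1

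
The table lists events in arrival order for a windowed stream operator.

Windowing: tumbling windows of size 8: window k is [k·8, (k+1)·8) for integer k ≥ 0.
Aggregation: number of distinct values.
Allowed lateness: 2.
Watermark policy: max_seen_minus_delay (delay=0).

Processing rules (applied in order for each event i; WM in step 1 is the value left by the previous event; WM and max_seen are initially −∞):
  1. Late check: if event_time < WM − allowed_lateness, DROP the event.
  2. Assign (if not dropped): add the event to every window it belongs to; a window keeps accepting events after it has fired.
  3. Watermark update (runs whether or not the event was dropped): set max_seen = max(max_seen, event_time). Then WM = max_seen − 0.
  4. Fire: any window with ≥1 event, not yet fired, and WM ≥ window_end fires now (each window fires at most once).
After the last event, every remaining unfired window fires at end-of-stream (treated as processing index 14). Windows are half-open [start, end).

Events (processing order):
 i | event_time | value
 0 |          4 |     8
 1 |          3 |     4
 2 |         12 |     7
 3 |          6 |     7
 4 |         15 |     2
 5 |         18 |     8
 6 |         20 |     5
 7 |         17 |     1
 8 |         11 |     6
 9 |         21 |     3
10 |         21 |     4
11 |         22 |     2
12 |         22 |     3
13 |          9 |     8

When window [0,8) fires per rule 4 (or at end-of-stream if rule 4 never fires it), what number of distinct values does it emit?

i=0 t=4 v=8: → [0,8); WM=4
i=1 t=3 v=4: → [0,8); WM=4
i=2 t=12 v=7: → [8,16); WM=12; [0,8) fires=2
i=3 t=6 v=7: DROP (t<12-2); WM=12
i=4 t=15 v=2: → [8,16); WM=15
i=5 t=18 v=8: → [16,24); WM=18; [8,16) fires=2
i=6 t=20 v=5: → [16,24); WM=20
i=7 t=17 v=1: DROP (t<20-2); WM=20
i=8 t=11 v=6: DROP (t<20-2); WM=20
i=9 t=21 v=3: → [16,24); WM=21
i=10 t=21 v=4: → [16,24); WM=21
i=11 t=22 v=2: → [16,24); WM=22
i=12 t=22 v=3: → [16,24); WM=22
i=13 t=9 v=8: DROP (t<22-2); WM=22

2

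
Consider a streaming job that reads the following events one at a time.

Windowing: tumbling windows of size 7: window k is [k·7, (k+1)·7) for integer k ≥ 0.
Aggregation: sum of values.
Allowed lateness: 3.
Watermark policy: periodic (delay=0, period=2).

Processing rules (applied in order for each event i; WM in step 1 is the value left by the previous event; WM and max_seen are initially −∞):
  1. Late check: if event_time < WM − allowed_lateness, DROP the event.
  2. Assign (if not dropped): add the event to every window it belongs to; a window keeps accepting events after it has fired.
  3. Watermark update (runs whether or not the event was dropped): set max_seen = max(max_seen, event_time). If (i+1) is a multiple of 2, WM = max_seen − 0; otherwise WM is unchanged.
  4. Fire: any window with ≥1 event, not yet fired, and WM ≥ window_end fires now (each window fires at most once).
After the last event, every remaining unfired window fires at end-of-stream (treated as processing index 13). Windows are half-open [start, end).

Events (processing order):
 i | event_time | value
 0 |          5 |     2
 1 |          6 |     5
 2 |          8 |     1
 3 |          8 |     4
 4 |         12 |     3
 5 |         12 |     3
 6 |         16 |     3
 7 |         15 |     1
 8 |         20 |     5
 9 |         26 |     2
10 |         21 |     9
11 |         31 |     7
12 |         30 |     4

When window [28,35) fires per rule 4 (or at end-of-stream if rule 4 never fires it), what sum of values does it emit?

11

i=0 t=5 v=2: → [0,7); WM=−∞
i=1 t=6 v=5: → [0,7); WM=6
i=2 t=8 v=1: → [7,14); WM=6
i=3 t=8 v=4: → [7,14); WM=8; [0,7) fires=7
i=4 t=12 v=3: → [7,14); WM=8
i=5 t=12 v=3: → [7,14); WM=12
i=6 t=16 v=3: → [14,21); WM=12
i=7 t=15 v=1: → [14,21); WM=16; [7,14) fires=11
i=8 t=20 v=5: → [14,21); WM=16
i=9 t=26 v=2: → [21,28); WM=26; [14,21) fires=9
i=10 t=21 v=9: DROP (t<26-3); WM=26
i=11 t=31 v=7: → [28,35); WM=31; [21,28) fires=2
i=12 t=30 v=4: → [28,35); WM=31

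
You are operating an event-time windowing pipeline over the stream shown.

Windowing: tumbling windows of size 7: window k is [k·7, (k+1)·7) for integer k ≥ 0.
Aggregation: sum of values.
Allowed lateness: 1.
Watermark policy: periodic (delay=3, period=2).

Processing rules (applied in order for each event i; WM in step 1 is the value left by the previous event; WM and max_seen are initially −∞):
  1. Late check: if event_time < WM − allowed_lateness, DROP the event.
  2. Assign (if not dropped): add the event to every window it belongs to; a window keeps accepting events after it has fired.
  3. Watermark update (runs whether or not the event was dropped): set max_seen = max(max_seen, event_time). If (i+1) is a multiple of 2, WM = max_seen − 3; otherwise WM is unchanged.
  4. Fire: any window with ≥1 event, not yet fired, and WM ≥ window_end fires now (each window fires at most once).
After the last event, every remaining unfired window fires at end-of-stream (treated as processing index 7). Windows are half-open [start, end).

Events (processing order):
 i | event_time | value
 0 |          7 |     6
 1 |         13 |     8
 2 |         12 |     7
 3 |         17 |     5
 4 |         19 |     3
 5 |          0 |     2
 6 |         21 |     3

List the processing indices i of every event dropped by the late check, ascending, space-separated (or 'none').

i=0 t=7 v=6: → [7,14); WM=−∞
i=1 t=13 v=8: → [7,14); WM=10
i=2 t=12 v=7: → [7,14); WM=10
i=3 t=17 v=5: → [14,21); WM=14; [7,14) fires=21
i=4 t=19 v=3: → [14,21); WM=14
i=5 t=0 v=2: DROP (t<14-1); WM=16
i=6 t=21 v=3: → [21,28); WM=16

5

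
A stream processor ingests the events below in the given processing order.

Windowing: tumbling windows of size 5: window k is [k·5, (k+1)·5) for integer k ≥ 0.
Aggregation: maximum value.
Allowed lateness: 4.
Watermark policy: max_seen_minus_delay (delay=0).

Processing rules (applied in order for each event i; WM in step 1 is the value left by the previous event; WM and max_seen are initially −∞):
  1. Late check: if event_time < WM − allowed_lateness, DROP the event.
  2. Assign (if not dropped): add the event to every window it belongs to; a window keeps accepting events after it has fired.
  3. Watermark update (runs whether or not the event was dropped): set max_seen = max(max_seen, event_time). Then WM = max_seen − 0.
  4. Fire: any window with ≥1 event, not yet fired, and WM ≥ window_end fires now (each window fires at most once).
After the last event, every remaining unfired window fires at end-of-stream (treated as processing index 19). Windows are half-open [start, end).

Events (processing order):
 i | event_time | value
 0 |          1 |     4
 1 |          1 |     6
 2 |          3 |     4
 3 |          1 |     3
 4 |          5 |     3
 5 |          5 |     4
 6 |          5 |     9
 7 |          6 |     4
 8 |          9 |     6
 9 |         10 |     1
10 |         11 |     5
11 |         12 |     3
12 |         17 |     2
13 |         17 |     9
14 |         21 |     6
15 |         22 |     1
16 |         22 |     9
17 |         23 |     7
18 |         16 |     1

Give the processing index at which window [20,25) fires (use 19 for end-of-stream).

19

i=0 t=1 v=4: → [0,5); WM=1
i=1 t=1 v=6: → [0,5); WM=1
i=2 t=3 v=4: → [0,5); WM=3
i=3 t=1 v=3: → [0,5); WM=3
i=4 t=5 v=3: → [5,10); WM=5; [0,5) fires=6
i=5 t=5 v=4: → [5,10); WM=5
i=6 t=5 v=9: → [5,10); WM=5
i=7 t=6 v=4: → [5,10); WM=6
i=8 t=9 v=6: → [5,10); WM=9
i=9 t=10 v=1: → [10,15); WM=10; [5,10) fires=9
i=10 t=11 v=5: → [10,15); WM=11
i=11 t=12 v=3: → [10,15); WM=12
i=12 t=17 v=2: → [15,20); WM=17; [10,15) fires=5
i=13 t=17 v=9: → [15,20); WM=17
i=14 t=21 v=6: → [20,25); WM=21; [15,20) fires=9
i=15 t=22 v=1: → [20,25); WM=22
i=16 t=22 v=9: → [20,25); WM=22
i=17 t=23 v=7: → [20,25); WM=23
i=18 t=16 v=1: DROP (t<23-4); WM=23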